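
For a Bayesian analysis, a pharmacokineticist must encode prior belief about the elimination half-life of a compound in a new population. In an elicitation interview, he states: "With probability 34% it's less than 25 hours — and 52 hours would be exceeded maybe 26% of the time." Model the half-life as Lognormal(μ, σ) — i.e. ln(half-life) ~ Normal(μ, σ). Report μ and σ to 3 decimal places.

If T ~ Lognormal(μ,σ) then ln T ~ Normal(μ,σ), so the p-quantile of ln T is μ + z_p·σ.
ln(25) = 3.219 and ln(52) = 3.951; z_{0.34} = -0.4125, z_{0.74} = 0.6433.
σ = (3.951 − 3.219)/(0.6433 − (-0.4125)) = 0.694.
μ = 3.219 − (-0.4125)·0.694 = 3.505.

μ ≈ 3.505, σ ≈ 0.694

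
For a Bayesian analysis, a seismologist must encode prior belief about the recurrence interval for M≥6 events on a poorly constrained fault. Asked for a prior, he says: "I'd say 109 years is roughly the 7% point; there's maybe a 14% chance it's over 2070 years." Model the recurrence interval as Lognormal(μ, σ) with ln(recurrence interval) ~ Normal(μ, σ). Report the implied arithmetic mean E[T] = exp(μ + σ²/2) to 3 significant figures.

E[T] ≈ 1160 years

If T ~ Lognormal(μ,σ) then ln T ~ Normal(μ,σ), so the p-quantile of ln T is μ + z_p·σ.
ln(109) = 4.691 and ln(2070) = 7.635; z_{0.07} = -1.476, z_{0.86} = 1.08.
σ = (7.635 − 4.691)/(1.08 − (-1.476)) = 1.152.
μ = 4.691 − (-1.476)·1.152 = 6.391.
E[T] = exp(μ + σ²/2) = exp(6.391 + 0.6632) = 1160 years.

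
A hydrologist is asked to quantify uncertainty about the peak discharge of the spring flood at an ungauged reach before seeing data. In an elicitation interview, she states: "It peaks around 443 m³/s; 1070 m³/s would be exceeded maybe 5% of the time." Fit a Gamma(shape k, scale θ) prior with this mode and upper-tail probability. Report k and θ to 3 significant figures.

Gamma(k,θ) with k>1 has mode (k−1)θ, so θ = 443/(k−1).
Need P(X < 1070) = 0.95 with θ tied to k this way. Start at k = 2, θ = 443: P(X<1070) ≈ 0.695.
Too low — raise k to concentrate. Iterating converges to k ≈ 4.51.
Then θ = 443/(4.51−1) ≈ 126.

k ≈ 4.51, θ ≈ 126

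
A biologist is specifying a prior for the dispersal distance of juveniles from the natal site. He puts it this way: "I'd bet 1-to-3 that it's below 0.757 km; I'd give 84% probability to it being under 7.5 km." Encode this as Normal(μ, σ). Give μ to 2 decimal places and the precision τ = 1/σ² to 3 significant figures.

μ = 3.48, τ = 0.0613

The p-quantile of Normal(μ,σ) is μ + z_p·σ, with z_{0.25} = -0.6745 and z_{0.84} = 0.9945.
Eliminate σ: μ = (z₂·x₁ − z₁·x₂)/(z₂ − z₁) = (0.9945·0.757 − (-0.6745)·7.5)/1.669 = 3.48.
Then σ = (x₂ − x₁)/(z₂ − z₁) = (7.5 − 0.757)/1.669 = 4.04.
Precision τ = 1/σ² = 1/4.04² = 0.0613.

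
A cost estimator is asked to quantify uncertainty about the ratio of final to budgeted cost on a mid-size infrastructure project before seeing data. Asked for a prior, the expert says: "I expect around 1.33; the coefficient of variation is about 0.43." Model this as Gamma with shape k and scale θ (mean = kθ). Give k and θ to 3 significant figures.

For Gamma(k, scale θ): mean = kθ, variance = kθ², so CV = 1/√k.
CV = 0.43, hence k = 1/CV² = 5.41.
Then θ = mean/k = 1.33/5.41 = 0.246.

k ≈ 5.41, θ ≈ 0.246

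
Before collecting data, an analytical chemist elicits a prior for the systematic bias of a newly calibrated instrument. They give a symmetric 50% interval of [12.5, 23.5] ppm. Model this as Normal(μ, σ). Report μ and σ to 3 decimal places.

μ = 18.000, σ = 8.154

A symmetric 50% interval runs μ ± z·σ with z = 0.6745.
Half-width = 5.5, so σ = 5.5/0.6745 = 8.154.
μ is the interval midpoint, 18.000.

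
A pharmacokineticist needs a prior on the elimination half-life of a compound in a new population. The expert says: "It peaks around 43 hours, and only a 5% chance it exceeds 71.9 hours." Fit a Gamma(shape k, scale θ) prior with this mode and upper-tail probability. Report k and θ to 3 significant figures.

Gamma(k,θ) with k>1 has mode (k−1)θ, so θ = 43/(k−1).
Need P(X < 71.9) = 0.95 with θ tied to k this way. Start at k = 2, θ = 43: P(X<71.9) ≈ 0.498.
Too low — raise k to concentrate. Iterating converges to k ≈ 11.6.
Then θ = 43/(11.6−1) ≈ 4.07.

k ≈ 11.6, θ ≈ 4.07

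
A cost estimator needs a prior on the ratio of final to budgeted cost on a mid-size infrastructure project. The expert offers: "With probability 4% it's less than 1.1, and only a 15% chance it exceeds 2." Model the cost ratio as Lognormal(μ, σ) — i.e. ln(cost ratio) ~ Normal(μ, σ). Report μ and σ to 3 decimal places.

μ ≈ 0.471, σ ≈ 0.214

If T ~ Lognormal(μ,σ) then ln T ~ Normal(μ,σ), so the p-quantile of ln T is μ + z_p·σ.
ln(1.1) = 0.09531 and ln(2) = 0.6931; z_{0.04} = -1.751, z_{0.85} = 1.036.
σ = (0.6931 − 0.09531)/(1.036 − (-1.751)) = 0.214.
μ = 0.09531 − (-1.751)·0.214 = 0.471.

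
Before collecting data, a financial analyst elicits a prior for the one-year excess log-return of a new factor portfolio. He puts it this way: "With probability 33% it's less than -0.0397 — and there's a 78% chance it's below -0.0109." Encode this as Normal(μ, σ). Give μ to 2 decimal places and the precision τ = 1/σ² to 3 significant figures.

μ = -0.03, τ = 1770

For Normal(μ,σ), the p-quantile is μ + z_p·σ. Here z_{0.33} = -0.4399, z_{0.78} = 0.7722.
So -0.0397 = μ − 0.4399σ and -0.0109 = μ + 0.7722σ.
Subtracting: σ = (-0.0109 − -0.0397)/(0.7722 − (-0.4399)) = 0.02.
Then μ = -0.0397 − (-0.4399)·0.02 = -0.03.
Precision τ = 1/σ² = 1/0.02376² = 1770.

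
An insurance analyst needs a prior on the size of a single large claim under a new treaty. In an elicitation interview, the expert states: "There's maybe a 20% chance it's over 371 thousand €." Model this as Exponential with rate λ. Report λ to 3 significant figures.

λ ≈ 0.00434

P(T > 371.0) = e^(−λ·371.0) = 0.2, so λ = −ln(0.2)/371.0 = 0.00434.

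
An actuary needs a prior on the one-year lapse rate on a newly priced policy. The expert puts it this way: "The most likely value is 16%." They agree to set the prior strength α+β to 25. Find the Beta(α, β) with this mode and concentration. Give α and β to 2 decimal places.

α = 4.68, β = 20.32

For α,β > 1 the Beta mode is (α−1)/(α+β−2). With α+β = 25, the mode is (α−1)/23.
Set (α−1)/23 = 0.16 → α = 1 + 0.16·23 = 4.68.
β = 25 − α = 20.32.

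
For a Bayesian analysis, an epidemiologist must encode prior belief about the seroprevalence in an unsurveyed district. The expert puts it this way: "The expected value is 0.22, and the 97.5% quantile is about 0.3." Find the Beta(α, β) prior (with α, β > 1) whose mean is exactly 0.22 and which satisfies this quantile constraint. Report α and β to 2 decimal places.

α ≈ 25.15, β ≈ 89.16

With mean 0.22 fixed, write α = 0.22s, β = 0.78s where s = α+β.
Need P(θ < 0.3) = 0.975 under Beta(0.22s, 0.78s). Normal approximation: (q−m)/√(m(1−m)/s) ≈ z_{0.975} = 1.96, so s ≈ 0.22·0.78·(1.96)²/(0.3−0.22)² = 103.0.
At s = 103.0: P(θ<0.3) ≈ 0.969. Adjusting to match 0.975 gives s ≈ 114.31.
So α = 0.22·114.31 ≈ 25.15, β = 0.78·114.31 ≈ 89.16.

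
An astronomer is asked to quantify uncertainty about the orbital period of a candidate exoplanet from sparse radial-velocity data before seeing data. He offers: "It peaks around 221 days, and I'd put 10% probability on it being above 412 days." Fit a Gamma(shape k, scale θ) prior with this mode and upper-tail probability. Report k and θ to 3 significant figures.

k ≈ 5.92, θ ≈ 44.9

Gamma(k,θ) with k>1 has mode (k−1)θ, so θ = 221/(k−1).
Need P(X < 412) = 0.9 with θ tied to k this way. Start at k = 2, θ = 221: P(X<412) ≈ 0.556.
Too low — raise k to concentrate. Iterating converges to k ≈ 5.92.
Then θ = 221/(5.92−1) ≈ 44.9.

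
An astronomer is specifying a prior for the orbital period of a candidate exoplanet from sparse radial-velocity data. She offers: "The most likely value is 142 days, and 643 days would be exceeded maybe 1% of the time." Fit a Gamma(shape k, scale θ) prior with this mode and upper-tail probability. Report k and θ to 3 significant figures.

Gamma(k,θ) with k>1 has mode (k−1)θ, so θ = 142/(k−1).
Need P(X < 643) = 0.99 with θ tied to k this way. Start at k = 2, θ = 142: P(X<643) ≈ 0.940.
Too low — raise k to concentrate. Iterating converges to k ≈ 2.77.
Then θ = 142/(2.77−1) ≈ 80.2.

k ≈ 2.77, θ ≈ 80.2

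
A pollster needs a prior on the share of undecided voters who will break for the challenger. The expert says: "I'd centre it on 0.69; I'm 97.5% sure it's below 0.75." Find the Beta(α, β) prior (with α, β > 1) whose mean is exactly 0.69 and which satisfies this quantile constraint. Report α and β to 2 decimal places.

α ≈ 147.97, β ≈ 66.48

With mean 0.69 fixed, write α = 0.69s, β = 0.31s where s = α+β.
Need P(θ < 0.75) = 0.975 under Beta(0.69s, 0.31s). Normal approximation: (q−m)/√(m(1−m)/s) ≈ z_{0.975} = 1.96, so s ≈ 0.69·0.31·(1.96)²/(0.75−0.69)² = 228.2.
At s = 228.2: P(θ<0.75) ≈ 0.978. Adjusting to match 0.975 gives s ≈ 214.45.
So α = 0.69·214.45 ≈ 147.97, β = 0.31·214.45 ≈ 66.48.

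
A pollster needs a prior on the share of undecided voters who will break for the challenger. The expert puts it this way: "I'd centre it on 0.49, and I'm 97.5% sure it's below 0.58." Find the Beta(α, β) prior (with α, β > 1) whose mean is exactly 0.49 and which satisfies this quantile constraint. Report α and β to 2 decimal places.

With mean 0.49 fixed, write α = 0.49s, β = 0.51s where s = α+β.
Need P(θ < 0.58) = 0.975 under Beta(0.49s, 0.51s). Normal approximation: (q−m)/√(m(1−m)/s) ≈ z_{0.975} = 1.96, so s ≈ 0.49·0.51·(1.96)²/(0.58−0.49)² = 118.5.
At s = 118.5: P(θ<0.58) ≈ 0.975. Adjusting to match 0.975 gives s ≈ 117.51.
So α = 0.49·117.51 ≈ 57.58, β = 0.51·117.51 ≈ 59.93.

α ≈ 57.58, β ≈ 59.93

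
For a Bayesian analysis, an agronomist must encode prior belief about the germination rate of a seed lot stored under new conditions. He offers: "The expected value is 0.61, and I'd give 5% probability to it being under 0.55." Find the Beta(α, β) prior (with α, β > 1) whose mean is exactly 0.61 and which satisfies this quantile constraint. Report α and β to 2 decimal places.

α ≈ 111.06, β ≈ 71.00

With mean 0.61 fixed, write α = 0.61s, β = 0.39s where s = α+β.
Need P(θ < 0.55) = 0.05 under Beta(0.61s, 0.39s). Normal approximation: (q−m)/√(m(1−m)/s) ≈ z_{0.05} = -1.64, so s ≈ 0.61·0.39·(-1.64)²/(0.55−0.61)² = 178.8.
At s = 178.8: P(θ<0.55) ≈ 0.052. Adjusting to match 0.05 gives s ≈ 182.06.
So α = 0.61·182.06 ≈ 111.06, β = 0.39·182.06 ≈ 71.00.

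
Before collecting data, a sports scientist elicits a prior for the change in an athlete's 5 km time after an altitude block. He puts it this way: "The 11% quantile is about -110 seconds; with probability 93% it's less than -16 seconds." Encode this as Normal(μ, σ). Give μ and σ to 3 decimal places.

μ = -67.335, σ = 34.785

For Normal(μ,σ), the p-quantile is μ + z_p·σ. Here z_{0.11} = -1.227, z_{0.93} = 1.476.
So -110 = μ − 1.227σ and -16 = μ + 1.476σ.
Subtracting: σ = (-16 − -110)/(1.476 − (-1.227)) = 34.785.
Then μ = -110 − (-1.227)·34.785 = -67.335.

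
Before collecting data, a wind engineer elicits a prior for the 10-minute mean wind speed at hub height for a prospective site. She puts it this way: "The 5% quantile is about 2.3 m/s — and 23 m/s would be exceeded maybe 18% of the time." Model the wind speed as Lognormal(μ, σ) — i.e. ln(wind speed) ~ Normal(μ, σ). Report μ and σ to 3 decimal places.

If T ~ Lognormal(μ,σ) then ln T ~ Normal(μ,σ), so the p-quantile of ln T is μ + z_p·σ.
ln(2.3) = 0.8329 and ln(23) = 3.135; z_{0.05} = -1.645, z_{0.82} = 0.9154.
σ = (3.135 − 0.8329)/(0.9154 − (-1.645)) = 0.899.
μ = 0.8329 − (-1.645)·0.899 = 2.312.

μ ≈ 2.312, σ ≈ 0.899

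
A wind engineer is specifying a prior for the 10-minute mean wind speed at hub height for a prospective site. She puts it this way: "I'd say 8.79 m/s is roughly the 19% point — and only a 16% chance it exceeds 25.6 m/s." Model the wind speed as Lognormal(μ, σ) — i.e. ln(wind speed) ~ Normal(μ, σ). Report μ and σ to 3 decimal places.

μ ≈ 2.675, σ ≈ 0.571

If T ~ Lognormal(μ,σ) then ln T ~ Normal(μ,σ), so the p-quantile of ln T is μ + z_p·σ.
ln(8.79) = 2.174 and ln(25.6) = 3.243; z_{0.19} = -0.8779, z_{0.84} = 0.9945.
σ = (3.243 − 2.174)/(0.9945 − (-0.8779)) = 0.571.
μ = 2.174 − (-0.8779)·0.571 = 2.675.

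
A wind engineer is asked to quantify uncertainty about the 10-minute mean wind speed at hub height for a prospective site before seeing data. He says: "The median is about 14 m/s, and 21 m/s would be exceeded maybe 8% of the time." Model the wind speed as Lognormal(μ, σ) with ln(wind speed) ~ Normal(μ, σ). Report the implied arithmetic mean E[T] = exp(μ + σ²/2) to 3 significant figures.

If T ~ Lognormal(μ,σ) then ln T ~ Normal(μ,σ), so the p-quantile of ln T is μ + z_p·σ.
ln(14) = 2.639 and ln(21) = 3.045; z_{0.5} = 0, z_{0.92} = 1.405.
σ = (3.045 − 2.639)/(1.405 − (0)) = 0.289.
μ = 2.639 − (0)·0.289 = 2.639.
E[T] = exp(μ + σ²/2) = exp(2.639 + 0.0416) = 14.6 m/s.

E[T] ≈ 14.6 m/s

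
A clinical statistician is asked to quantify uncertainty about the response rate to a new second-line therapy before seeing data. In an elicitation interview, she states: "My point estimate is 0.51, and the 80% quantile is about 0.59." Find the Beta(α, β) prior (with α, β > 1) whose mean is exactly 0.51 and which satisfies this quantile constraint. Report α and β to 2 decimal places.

α ≈ 14.20, β ≈ 13.64

With mean 0.51 fixed, write α = 0.51s, β = 0.49s where s = α+β.
Need P(θ < 0.59) = 0.8 under Beta(0.51s, 0.49s). Normal approximation: (q−m)/√(m(1−m)/s) ≈ z_{0.8} = 0.842, so s ≈ 0.51·0.49·(0.842)²/(0.59−0.51)² = 27.7.
At s = 27.7: P(θ<0.59) ≈ 0.799. Adjusting to match 0.8 gives s ≈ 27.84.
So α = 0.51·27.84 ≈ 14.20, β = 0.49·27.84 ≈ 13.64.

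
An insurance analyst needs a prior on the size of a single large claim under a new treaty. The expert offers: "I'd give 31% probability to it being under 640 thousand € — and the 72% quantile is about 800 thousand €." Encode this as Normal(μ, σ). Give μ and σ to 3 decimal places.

μ = 713.548, σ = 148.328

For Normal(μ,σ), the p-quantile is μ + z_p·σ. Here z_{0.31} = -0.4959, z_{0.72} = 0.5828.
So 640 = μ − 0.4959σ and 800 = μ + 0.5828σ.
Subtracting: σ = (800 − 640)/(0.5828 − (-0.4959)) = 148.328.
Then μ = 640 − (-0.4959)·148.328 = 713.548.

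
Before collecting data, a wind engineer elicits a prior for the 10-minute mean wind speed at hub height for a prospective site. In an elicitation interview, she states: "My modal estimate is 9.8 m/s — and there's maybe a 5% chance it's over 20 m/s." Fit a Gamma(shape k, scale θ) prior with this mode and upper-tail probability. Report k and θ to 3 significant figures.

k ≈ 6.44, θ ≈ 1.8

Gamma(k,θ) with k>1 has mode (k−1)θ, so θ = 9.8/(k−1).
Need P(X < 20) = 0.95 with θ tied to k this way. Start at k = 2, θ = 9.8: P(X<20) ≈ 0.605.
Too low — raise k to concentrate. Iterating converges to k ≈ 6.44.
Then θ = 9.8/(6.44−1) ≈ 1.8.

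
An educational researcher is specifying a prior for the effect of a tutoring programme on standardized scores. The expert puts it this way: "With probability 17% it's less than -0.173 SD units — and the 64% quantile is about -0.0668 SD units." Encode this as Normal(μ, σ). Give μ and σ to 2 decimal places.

The p-quantile of Normal(μ,σ) is μ + z_p·σ, with z_{0.17} = -0.9542 and z_{0.64} = 0.3585.
Eliminate σ: μ = (z₂·x₁ − z₁·x₂)/(z₂ − z₁) = (0.3585·-0.173 − (-0.9542)·-0.0668)/1.313 = -0.10.
Then σ = (x₂ − x₁)/(z₂ − z₁) = (-0.0668 − -0.173)/1.313 = 0.08.

μ = -0.10, σ = 0.08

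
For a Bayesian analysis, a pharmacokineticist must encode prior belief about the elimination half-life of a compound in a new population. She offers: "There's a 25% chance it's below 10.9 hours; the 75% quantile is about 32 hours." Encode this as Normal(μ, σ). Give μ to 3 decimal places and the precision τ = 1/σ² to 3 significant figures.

μ = 21.450, τ = 0.00409

The p-quantile of Normal(μ,σ) is μ + z_p·σ, with z_{0.25} = -0.6745 and z_{0.75} = 0.6745.
Eliminate σ: μ = (z₂·x₁ − z₁·x₂)/(z₂ − z₁) = (0.6745·10.9 − (-0.6745)·32)/1.349 = 21.450.
Then σ = (x₂ − x₁)/(z₂ − z₁) = (32 − 10.9)/1.349 = 15.641.
Precision τ = 1/σ² = 1/15.64² = 0.00409.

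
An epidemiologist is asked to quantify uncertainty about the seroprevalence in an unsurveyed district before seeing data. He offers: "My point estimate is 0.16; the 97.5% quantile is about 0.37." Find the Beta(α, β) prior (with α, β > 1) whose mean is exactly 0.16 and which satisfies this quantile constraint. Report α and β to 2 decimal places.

With mean 0.16 fixed, write α = 0.16s, β = 0.84s where s = α+β.
Need P(θ < 0.37) = 0.975 under Beta(0.16s, 0.84s). Normal approximation: (q−m)/√(m(1−m)/s) ≈ z_{0.975} = 1.96, so s ≈ 0.16·0.84·(1.96)²/(0.37−0.16)² = 11.7.
At s = 11.7: P(θ<0.37) ≈ 0.958. Adjusting to match 0.975 gives s ≈ 15.79.
So α = 0.16·15.79 ≈ 2.53, β = 0.84·15.79 ≈ 13.26.

α ≈ 2.53, β ≈ 13.26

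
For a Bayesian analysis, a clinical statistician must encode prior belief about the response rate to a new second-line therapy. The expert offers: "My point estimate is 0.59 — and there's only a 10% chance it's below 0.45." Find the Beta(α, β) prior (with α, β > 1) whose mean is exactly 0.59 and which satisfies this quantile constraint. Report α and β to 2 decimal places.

With mean 0.59 fixed, write α = 0.59s, β = 0.41s where s = α+β.
Need P(θ < 0.45) = 0.1 under Beta(0.59s, 0.41s). Normal approximation: (q−m)/√(m(1−m)/s) ≈ z_{0.1} = -1.28, so s ≈ 0.59·0.41·(-1.28)²/(0.45−0.59)² = 20.3.
At s = 20.3: P(θ<0.45) ≈ 0.101. Adjusting to match 0.1 gives s ≈ 20.48.
So α = 0.59·20.48 ≈ 12.08, β = 0.41·20.48 ≈ 8.40.

α ≈ 12.08, β ≈ 8.40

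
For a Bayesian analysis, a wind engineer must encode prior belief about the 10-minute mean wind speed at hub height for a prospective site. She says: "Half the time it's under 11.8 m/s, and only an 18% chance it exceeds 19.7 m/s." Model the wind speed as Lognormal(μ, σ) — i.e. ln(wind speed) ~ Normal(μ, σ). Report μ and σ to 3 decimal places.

μ ≈ 2.468, σ ≈ 0.560

If T ~ Lognormal(μ,σ) then ln T ~ Normal(μ,σ), so the p-quantile of ln T is μ + z_p·σ.
ln(11.8) = 2.468 and ln(19.7) = 2.981; z_{0.5} = 0, z_{0.82} = 0.9154.
σ = (2.981 − 2.468)/(0.9154 − (0)) = 0.560.
μ = 2.468 − (0)·0.560 = 2.468.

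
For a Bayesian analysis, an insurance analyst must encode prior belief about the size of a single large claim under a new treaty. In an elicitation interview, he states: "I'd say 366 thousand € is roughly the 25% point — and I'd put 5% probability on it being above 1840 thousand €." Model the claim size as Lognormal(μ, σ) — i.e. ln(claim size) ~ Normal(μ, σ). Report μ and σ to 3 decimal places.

If T ~ Lognormal(μ,σ) then ln T ~ Normal(μ,σ), so the p-quantile of ln T is μ + z_p·σ.
ln(366) = 5.903 and ln(1840) = 7.518; z_{0.25} = -0.6745, z_{0.95} = 1.645.
σ = (7.518 − 5.903)/(1.645 − (-0.6745)) = 0.696.
μ = 5.903 − (-0.6745)·0.696 = 6.372.

μ ≈ 6.372, σ ≈ 0.696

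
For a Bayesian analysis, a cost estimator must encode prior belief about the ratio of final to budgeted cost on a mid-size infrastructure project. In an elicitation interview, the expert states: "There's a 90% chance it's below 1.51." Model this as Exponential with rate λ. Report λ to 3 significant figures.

P(T < 1.51) = 1 − e^(−λ·1.51) = 0.9, so λ = −ln(1−0.9)/1.51 = −ln(0.1)/1.51 = 1.52.

λ ≈ 1.52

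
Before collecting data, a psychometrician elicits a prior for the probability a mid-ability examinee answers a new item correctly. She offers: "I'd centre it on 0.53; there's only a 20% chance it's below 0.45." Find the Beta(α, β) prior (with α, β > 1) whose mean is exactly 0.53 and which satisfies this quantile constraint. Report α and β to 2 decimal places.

With mean 0.53 fixed, write α = 0.53s, β = 0.47s where s = α+β.
Need P(θ < 0.45) = 0.2 under Beta(0.53s, 0.47s). Normal approximation: (q−m)/√(m(1−m)/s) ≈ z_{0.2} = -0.842, so s ≈ 0.53·0.47·(-0.842)²/(0.45−0.53)² = 27.6.
At s = 27.6: P(θ<0.45) ≈ 0.200. Adjusting to match 0.2 gives s ≈ 27.56.
So α = 0.53·27.56 ≈ 14.61, β = 0.47·27.56 ≈ 12.96.

α ≈ 14.61, β ≈ 12.96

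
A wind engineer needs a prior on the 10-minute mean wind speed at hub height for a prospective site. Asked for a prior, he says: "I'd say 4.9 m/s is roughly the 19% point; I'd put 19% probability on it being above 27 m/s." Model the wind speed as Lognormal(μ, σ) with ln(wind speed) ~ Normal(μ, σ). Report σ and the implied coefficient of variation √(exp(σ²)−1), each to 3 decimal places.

If T ~ Lognormal(μ,σ) then ln T ~ Normal(μ,σ), so the p-quantile of ln T is μ + z_p·σ.
ln(4.9) = 1.589 and ln(27) = 3.296; z_{0.19} = -0.8779, z_{0.81} = 0.8779.
σ = (3.296 − 1.589)/(0.8779 − (-0.8779)) = 0.972.
μ = 1.589 − (-0.8779)·0.972 = 2.443.
CV = √(exp(σ²)−1) = √(exp(0.9448)−1) = 1.254.

σ ≈ 0.972, CV ≈ 1.254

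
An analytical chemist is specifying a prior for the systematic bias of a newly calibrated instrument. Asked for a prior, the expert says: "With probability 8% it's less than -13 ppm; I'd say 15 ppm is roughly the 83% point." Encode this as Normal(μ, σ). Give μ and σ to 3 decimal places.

For Normal(μ,σ), the p-quantile is μ + z_p·σ. Here z_{0.08} = -1.405, z_{0.83} = 0.9542.
So -13 = μ − 1.405σ and 15 = μ + 0.9542σ.
Subtracting: σ = (15 − -13)/(0.9542 − (-1.405)) = 11.868.
Then μ = -13 − (-1.405)·11.868 = 3.676.

μ = 3.676, σ = 11.868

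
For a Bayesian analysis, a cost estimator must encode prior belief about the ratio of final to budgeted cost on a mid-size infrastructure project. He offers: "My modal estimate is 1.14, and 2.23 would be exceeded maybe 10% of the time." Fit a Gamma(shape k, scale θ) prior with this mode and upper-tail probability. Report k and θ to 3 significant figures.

Gamma(k,θ) with k>1 has mode (k−1)θ, so θ = 1.14/(k−1).
Need P(X < 2.23) = 0.9 with θ tied to k this way. Start at k = 2, θ = 1.14: P(X<2.23) ≈ 0.582.
Too low — raise k to concentrate. Iterating converges to k ≈ 5.25.
Then θ = 1.14/(5.25−1) ≈ 0.268.

k ≈ 5.25, θ ≈ 0.268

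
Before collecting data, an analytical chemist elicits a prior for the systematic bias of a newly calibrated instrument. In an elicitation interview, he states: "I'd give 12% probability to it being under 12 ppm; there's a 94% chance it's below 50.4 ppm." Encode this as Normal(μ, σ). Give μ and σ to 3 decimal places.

μ = 28.529, σ = 14.067

For Normal(μ,σ), the p-quantile is μ + z_p·σ. Here z_{0.12} = -1.175, z_{0.94} = 1.555.
So 12 = μ − 1.175σ and 50.4 = μ + 1.555σ.
Subtracting: σ = (50.4 − 12)/(1.555 − (-1.175)) = 14.067.
Then μ = 12 − (-1.175)·14.067 = 28.529.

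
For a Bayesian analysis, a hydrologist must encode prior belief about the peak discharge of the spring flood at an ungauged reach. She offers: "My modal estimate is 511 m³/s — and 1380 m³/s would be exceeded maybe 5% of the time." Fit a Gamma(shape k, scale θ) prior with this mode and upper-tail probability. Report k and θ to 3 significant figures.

k ≈ 3.73, θ ≈ 187

Gamma(k,θ) with k>1 has mode (k−1)θ, so θ = 511/(k−1).
Need P(X < 1380) = 0.95 with θ tied to k this way. Start at k = 2, θ = 511: P(X<1380) ≈ 0.751.
Too low — raise k to concentrate. Iterating converges to k ≈ 3.73.
Then θ = 511/(3.73−1) ≈ 187.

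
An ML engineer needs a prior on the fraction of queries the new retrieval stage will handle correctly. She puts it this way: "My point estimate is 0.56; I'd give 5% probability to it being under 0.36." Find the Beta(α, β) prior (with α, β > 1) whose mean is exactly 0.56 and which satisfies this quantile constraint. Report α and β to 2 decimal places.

With mean 0.56 fixed, write α = 0.56s, β = 0.44s where s = α+β.
Need P(θ < 0.36) = 0.05 under Beta(0.56s, 0.44s). Normal approximation: (q−m)/√(m(1−m)/s) ≈ z_{0.05} = -1.64, so s ≈ 0.56·0.44·(-1.64)²/(0.36−0.56)² = 16.7.
At s = 16.7: P(θ<0.36) ≈ 0.049. Adjusting to match 0.05 gives s ≈ 16.48.
So α = 0.56·16.48 ≈ 9.23, β = 0.44·16.48 ≈ 7.25.

α ≈ 9.23, β ≈ 7.25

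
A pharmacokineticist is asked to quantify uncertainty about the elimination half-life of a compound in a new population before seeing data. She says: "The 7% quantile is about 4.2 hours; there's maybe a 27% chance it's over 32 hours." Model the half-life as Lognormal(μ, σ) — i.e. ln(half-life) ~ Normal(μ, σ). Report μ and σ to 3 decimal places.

μ ≈ 2.870, σ ≈ 0.972

If T ~ Lognormal(μ,σ) then ln T ~ Normal(μ,σ), so the p-quantile of ln T is μ + z_p·σ.
ln(4.2) = 1.435 and ln(32) = 3.466; z_{0.07} = -1.476, z_{0.73} = 0.6128.
σ = (3.466 − 1.435)/(0.6128 − (-1.476)) = 0.972.
μ = 1.435 − (-1.476)·0.972 = 2.870.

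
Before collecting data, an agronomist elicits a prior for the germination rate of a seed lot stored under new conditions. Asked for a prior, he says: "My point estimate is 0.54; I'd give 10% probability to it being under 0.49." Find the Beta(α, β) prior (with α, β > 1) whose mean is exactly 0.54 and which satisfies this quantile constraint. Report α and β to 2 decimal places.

α ≈ 88.32, β ≈ 75.23

With mean 0.54 fixed, write α = 0.54s, β = 0.46s where s = α+β.
Need P(θ < 0.49) = 0.1 under Beta(0.54s, 0.46s). Normal approximation: (q−m)/√(m(1−m)/s) ≈ z_{0.1} = -1.28, so s ≈ 0.54·0.46·(-1.28)²/(0.49−0.54)² = 163.2.
At s = 163.2: P(θ<0.49) ≈ 0.100. Adjusting to match 0.1 gives s ≈ 163.55.
So α = 0.54·163.55 ≈ 88.32, β = 0.46·163.55 ≈ 75.23.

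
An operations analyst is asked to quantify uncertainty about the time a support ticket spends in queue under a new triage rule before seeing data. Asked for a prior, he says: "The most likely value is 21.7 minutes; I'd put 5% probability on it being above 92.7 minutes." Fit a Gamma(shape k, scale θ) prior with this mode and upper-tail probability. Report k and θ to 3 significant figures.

k ≈ 2.18, θ ≈ 18.4

Gamma(k,θ) with k>1 has mode (k−1)θ, so θ = 21.7/(k−1).
Need P(X < 92.7) = 0.95 with θ tied to k this way. Start at k = 2, θ = 21.7: P(X<92.7) ≈ 0.926.
Too low — raise k to concentrate. Iterating converges to k ≈ 2.18.
Then θ = 21.7/(2.18−1) ≈ 18.4.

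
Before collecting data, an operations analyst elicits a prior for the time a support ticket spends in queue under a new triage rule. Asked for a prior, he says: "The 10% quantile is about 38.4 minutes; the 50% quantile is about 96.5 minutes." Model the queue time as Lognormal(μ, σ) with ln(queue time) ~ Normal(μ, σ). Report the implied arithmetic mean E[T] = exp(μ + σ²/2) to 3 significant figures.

E[T] ≈ 125 minutes

If T ~ Lognormal(μ,σ) then ln T ~ Normal(μ,σ), so the p-quantile of ln T is μ + z_p·σ.
ln(38.4) = 3.648 and ln(96.5) = 4.57; z_{0.1} = -1.282, z_{0.5} = 0.
σ = (4.57 − 3.648)/(0 − (-1.282)) = 0.719.
μ = 3.648 − (-1.282)·0.719 = 4.570.
E[T] = exp(μ + σ²/2) = exp(4.570 + 0.2585) = 125 minutes.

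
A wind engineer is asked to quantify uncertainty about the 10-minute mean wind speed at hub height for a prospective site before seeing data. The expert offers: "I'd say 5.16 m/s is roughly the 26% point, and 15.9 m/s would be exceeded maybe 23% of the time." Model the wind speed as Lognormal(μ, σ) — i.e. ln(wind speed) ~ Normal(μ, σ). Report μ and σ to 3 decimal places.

If T ~ Lognormal(μ,σ) then ln T ~ Normal(μ,σ), so the p-quantile of ln T is μ + z_p·σ.
ln(5.16) = 1.641 and ln(15.9) = 2.766; z_{0.26} = -0.6433, z_{0.77} = 0.7388.
σ = (2.766 − 1.641)/(0.7388 − (-0.6433)) = 0.814.
μ = 1.641 − (-0.6433)·0.814 = 2.165.

μ ≈ 2.165, σ ≈ 0.814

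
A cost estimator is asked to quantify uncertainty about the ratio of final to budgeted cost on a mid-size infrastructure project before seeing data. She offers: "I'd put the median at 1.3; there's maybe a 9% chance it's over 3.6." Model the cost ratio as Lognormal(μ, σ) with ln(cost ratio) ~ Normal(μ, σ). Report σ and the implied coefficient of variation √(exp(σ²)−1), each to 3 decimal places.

σ ≈ 0.760, CV ≈ 0.884

If T ~ Lognormal(μ,σ) then ln T ~ Normal(μ,σ), so the p-quantile of ln T is μ + z_p·σ.
ln(1.3) = 0.2624 and ln(3.6) = 1.281; z_{0.5} = 0, z_{0.91} = 1.341.
σ = (1.281 − 0.2624)/(1.341 − (0)) = 0.760.
μ = 0.2624 − (0)·0.760 = 0.262.
CV = √(exp(σ²)−1) = √(exp(0.5771)−1) = 0.884.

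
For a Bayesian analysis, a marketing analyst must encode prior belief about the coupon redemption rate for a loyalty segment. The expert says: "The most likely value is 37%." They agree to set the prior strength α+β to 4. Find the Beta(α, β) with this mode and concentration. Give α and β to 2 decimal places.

α = 1.74, β = 2.26

For α,β > 1 the Beta mode is (α−1)/(α+β−2). With α+β = 4, the mode is (α−1)/2.
Set (α−1)/2 = 0.37 → α = 1 + 0.37·2 = 1.74.
β = 4 − α = 2.26.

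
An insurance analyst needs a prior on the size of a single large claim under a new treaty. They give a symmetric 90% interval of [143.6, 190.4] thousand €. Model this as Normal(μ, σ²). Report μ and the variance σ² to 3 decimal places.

A symmetric 90% interval runs μ ± z·σ with z = 1.645.
Half-width = 23.4, so σ = 23.4/1.645 = 14.2262 and σ² = 202.384.
μ is the interval midpoint, 167.000.

μ = 167.000, σ² = 202.384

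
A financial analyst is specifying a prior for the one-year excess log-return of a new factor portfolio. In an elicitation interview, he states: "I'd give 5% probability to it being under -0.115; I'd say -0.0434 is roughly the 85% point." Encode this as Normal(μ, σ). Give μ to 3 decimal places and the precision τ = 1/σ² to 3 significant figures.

μ = -0.071, τ = 1400

The p-quantile of Normal(μ,σ) is μ + z_p·σ, with z_{0.05} = -1.645 and z_{0.85} = 1.036.
Eliminate σ: μ = (z₂·x₁ − z₁·x₂)/(z₂ − z₁) = (1.036·-0.115 − (-1.645)·-0.0434)/2.681 = -0.071.
Then σ = (x₂ − x₁)/(z₂ − z₁) = (-0.0434 − -0.115)/2.681 = 0.027.
Precision τ = 1/σ² = 1/0.0267² = 1400.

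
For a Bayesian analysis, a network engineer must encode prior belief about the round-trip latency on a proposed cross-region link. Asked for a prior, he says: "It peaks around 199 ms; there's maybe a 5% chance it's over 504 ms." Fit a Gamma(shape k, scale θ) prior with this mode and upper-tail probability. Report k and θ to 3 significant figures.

Gamma(k,θ) with k>1 has mode (k−1)θ, so θ = 199/(k−1).
Need P(X < 504) = 0.95 with θ tied to k this way. Start at k = 2, θ = 199: P(X<504) ≈ 0.719.
Too low — raise k to concentrate. Iterating converges to k ≈ 4.14.
Then θ = 199/(4.14−1) ≈ 63.4.

k ≈ 4.14, θ ≈ 63.4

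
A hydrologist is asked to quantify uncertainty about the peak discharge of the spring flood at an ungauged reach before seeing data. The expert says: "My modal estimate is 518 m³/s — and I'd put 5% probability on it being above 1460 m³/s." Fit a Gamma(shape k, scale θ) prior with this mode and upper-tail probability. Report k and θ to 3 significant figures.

Gamma(k,θ) with k>1 has mode (k−1)θ, so θ = 518/(k−1).
Need P(X < 1460) = 0.95 with θ tied to k this way. Start at k = 2, θ = 518: P(X<1460) ≈ 0.772.
Too low — raise k to concentrate. Iterating converges to k ≈ 3.49.
Then θ = 518/(3.49−1) ≈ 208.

k ≈ 3.49, θ ≈ 208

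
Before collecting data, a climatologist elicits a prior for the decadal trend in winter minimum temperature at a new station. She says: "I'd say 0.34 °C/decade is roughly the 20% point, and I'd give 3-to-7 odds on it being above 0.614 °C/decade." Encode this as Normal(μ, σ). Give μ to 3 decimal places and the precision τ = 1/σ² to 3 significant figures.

μ = 0.509, τ = 24.9

The p-quantile of Normal(μ,σ) is μ + z_p·σ, with z_{0.2} = -0.8416 and z_{0.7} = 0.5244.
Eliminate σ: μ = (z₂·x₁ − z₁·x₂)/(z₂ − z₁) = (0.5244·0.34 − (-0.8416)·0.614)/1.366 = 0.509.
Then σ = (x₂ − x₁)/(z₂ − z₁) = (0.614 − 0.34)/1.366 = 0.201.
Precision τ = 1/σ² = 1/0.2006² = 24.9.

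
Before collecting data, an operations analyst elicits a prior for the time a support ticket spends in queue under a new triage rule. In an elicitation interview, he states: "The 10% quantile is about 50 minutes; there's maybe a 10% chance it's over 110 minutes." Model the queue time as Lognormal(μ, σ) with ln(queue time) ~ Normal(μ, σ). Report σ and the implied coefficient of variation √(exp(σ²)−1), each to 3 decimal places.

If T ~ Lognormal(μ,σ) then ln T ~ Normal(μ,σ), so the p-quantile of ln T is μ + z_p·σ.
ln(50) = 3.912 and ln(110) = 4.7; z_{0.1} = -1.282, z_{0.9} = 1.282.
σ = (4.7 − 3.912)/(1.282 − (-1.282)) = 0.308.
μ = 3.912 − (-1.282)·0.308 = 4.306.
CV = √(exp(σ²)−1) = √(exp(0.0946)−1) = 0.315.

σ ≈ 0.308, CV ≈ 0.315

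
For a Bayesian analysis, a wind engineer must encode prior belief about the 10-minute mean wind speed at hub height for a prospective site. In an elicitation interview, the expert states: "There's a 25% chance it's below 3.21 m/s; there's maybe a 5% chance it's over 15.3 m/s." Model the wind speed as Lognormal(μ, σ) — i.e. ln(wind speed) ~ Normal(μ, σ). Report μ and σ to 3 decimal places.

If T ~ Lognormal(μ,σ) then ln T ~ Normal(μ,σ), so the p-quantile of ln T is μ + z_p·σ.
ln(3.21) = 1.166 and ln(15.3) = 2.728; z_{0.25} = -0.6745, z_{0.95} = 1.645.
σ = (2.728 − 1.166)/(1.645 − (-0.6745)) = 0.673.
μ = 1.166 − (-0.6745)·0.673 = 1.620.

μ ≈ 1.620, σ ≈ 0.673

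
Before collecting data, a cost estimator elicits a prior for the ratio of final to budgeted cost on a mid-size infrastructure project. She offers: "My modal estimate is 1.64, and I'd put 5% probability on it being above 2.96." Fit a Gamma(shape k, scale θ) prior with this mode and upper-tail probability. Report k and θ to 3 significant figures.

k ≈ 8.99, θ ≈ 0.205

Gamma(k,θ) with k>1 has mode (k−1)θ, so θ = 1.64/(k−1).
Need P(X < 2.96) = 0.95 with θ tied to k this way. Start at k = 2, θ = 1.64: P(X<2.96) ≈ 0.539.
Too low — raise k to concentrate. Iterating converges to k ≈ 8.99.
Then θ = 1.64/(8.99−1) ≈ 0.205.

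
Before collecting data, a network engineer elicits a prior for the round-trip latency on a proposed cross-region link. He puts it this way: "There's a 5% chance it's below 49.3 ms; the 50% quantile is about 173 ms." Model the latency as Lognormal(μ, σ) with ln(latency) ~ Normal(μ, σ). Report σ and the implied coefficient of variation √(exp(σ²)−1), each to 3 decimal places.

If T ~ Lognormal(μ,σ) then ln T ~ Normal(μ,σ), so the p-quantile of ln T is μ + z_p·σ.
ln(49.3) = 3.898 and ln(173) = 5.153; z_{0.05} = -1.645, z_{0.5} = 0.
σ = (5.153 − 3.898)/(0 − (-1.645)) = 0.763.
μ = 3.898 − (-1.645)·0.763 = 5.153.
CV = √(exp(σ²)−1) = √(exp(0.5825)−1) = 0.889.

σ ≈ 0.763, CV ≈ 0.889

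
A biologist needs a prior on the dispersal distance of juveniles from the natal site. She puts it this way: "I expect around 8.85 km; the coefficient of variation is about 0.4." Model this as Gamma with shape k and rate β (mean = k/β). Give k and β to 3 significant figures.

For Gamma(k, rate β): mean = k/β, variance = k/β², so CV = 1/√k.
CV = 0.4, hence k = 1/CV² = 6.25.
Then β = k/mean = 6.25/8.85 = 0.706.

k ≈ 6.25, β ≈ 0.706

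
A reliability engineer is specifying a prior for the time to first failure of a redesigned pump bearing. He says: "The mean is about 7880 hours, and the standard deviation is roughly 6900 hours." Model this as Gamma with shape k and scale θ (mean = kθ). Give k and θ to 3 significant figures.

For Gamma(k, scale θ): mean = kθ, variance = kθ², so CV = 1/√k.
CV = SD/mean = 6900/7880 = 0.8756, hence k = 1/CV² = 1.3.
Then θ = mean/k = 7880/1.3 = 6040.

k ≈ 1.3, θ ≈ 6040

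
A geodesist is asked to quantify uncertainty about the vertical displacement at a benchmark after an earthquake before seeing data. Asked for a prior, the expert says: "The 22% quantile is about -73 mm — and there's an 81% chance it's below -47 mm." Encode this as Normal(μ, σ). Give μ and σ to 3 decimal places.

The p-quantile of Normal(μ,σ) is μ + z_p·σ, with z_{0.22} = -0.7722 and z_{0.81} = 0.8779.
Eliminate σ: μ = (z₂·x₁ − z₁·x₂)/(z₂ − z₁) = (0.8779·-73 − (-0.7722)·-47)/1.65 = -60.833.
Then σ = (x₂ − x₁)/(z₂ − z₁) = (-47 − -73)/1.65 = 15.757.

μ = -60.833, σ = 15.757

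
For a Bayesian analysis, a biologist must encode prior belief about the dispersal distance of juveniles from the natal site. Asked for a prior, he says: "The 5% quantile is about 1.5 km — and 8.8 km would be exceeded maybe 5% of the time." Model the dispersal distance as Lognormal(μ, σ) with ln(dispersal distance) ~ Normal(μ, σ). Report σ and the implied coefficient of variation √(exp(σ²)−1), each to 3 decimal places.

σ ≈ 0.538, CV ≈ 0.579

If T ~ Lognormal(μ,σ) then ln T ~ Normal(μ,σ), so the p-quantile of ln T is μ + z_p·σ.
ln(1.5) = 0.4055 and ln(8.8) = 2.175; z_{0.05} = -1.645, z_{0.95} = 1.645.
σ = (2.175 − 0.4055)/(1.645 − (-1.645)) = 0.538.
μ = 0.4055 − (-1.645)·0.538 = 1.290.
CV = √(exp(σ²)−1) = √(exp(0.2893)−1) = 0.579.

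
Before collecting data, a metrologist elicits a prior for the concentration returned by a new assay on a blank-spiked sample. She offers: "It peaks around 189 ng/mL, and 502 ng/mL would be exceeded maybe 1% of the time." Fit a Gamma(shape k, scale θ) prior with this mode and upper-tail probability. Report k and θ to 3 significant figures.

k ≈ 5.85, θ ≈ 38.9

Gamma(k,θ) with k>1 has mode (k−1)θ, so θ = 189/(k−1).
Need P(X < 502) = 0.99 with θ tied to k this way. Start at k = 2, θ = 189: P(X<502) ≈ 0.743.
Too low — raise k to concentrate. Iterating converges to k ≈ 5.85.
Then θ = 189/(5.85−1) ≈ 38.9.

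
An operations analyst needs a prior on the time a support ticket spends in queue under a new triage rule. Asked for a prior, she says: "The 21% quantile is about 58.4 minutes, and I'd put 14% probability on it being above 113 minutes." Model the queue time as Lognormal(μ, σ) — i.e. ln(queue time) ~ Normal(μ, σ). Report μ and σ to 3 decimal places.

μ ≈ 4.349, σ ≈ 0.350

If T ~ Lognormal(μ,σ) then ln T ~ Normal(μ,σ), so the p-quantile of ln T is μ + z_p·σ.
ln(58.4) = 4.067 and ln(113) = 4.727; z_{0.21} = -0.8064, z_{0.86} = 1.08.
σ = (4.727 − 4.067)/(1.08 − (-0.8064)) = 0.350.
μ = 4.067 − (-0.8064)·0.350 = 4.349.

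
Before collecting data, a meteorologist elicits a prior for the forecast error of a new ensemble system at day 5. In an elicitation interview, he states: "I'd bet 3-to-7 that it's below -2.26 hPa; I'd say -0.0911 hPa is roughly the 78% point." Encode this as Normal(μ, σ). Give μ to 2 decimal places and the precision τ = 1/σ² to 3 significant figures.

For Normal(μ,σ), the p-quantile is μ + z_p·σ. Here z_{0.3} = -0.5244, z_{0.78} = 0.7722.
So -2.26 = μ − 0.5244σ and -0.0911 = μ + 0.7722σ.
Subtracting: σ = (-0.0911 − -2.26)/(0.7722 − (-0.5244)) = 1.67.
Then μ = -2.26 − (-0.5244)·1.67 = -1.38.
Precision τ = 1/σ² = 1/1.673² = 0.357.

μ = -1.38, τ = 0.357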